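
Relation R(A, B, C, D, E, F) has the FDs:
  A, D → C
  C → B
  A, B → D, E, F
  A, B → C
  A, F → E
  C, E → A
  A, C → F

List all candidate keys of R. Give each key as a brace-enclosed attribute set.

{A, B}⁺ = {A, B, C, D, E, F}, which is every attribute, so {A, B} is a candidate key.
{A, C}⁺ = {A, B, C, D, E, F}, which is every attribute, so {A, C} is a candidate key.
{A, D}⁺ = {A, B, C, D, E, F}, which is every attribute, so {A, D} is a candidate key.
{C, E}⁺ = {A, B, C, D, E, F}, which is every attribute, so {C, E} is a candidate key.
These are minimal and exhaustive — every other superkey contains one of them.

{A, B}, {A, C}, {A, D}, {C, E}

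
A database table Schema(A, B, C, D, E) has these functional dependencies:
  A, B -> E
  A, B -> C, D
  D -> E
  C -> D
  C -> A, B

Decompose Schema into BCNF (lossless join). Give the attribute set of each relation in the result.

Candidate keys of the original relation: {A, B}, {C}.
{A, B, C, D, E}: {D} determines {D, E} here but is not a superkey — split on D -> E, giving {D, E} and {A, B, C, D}.
{D, E} has no BCNF violation.
{A, B, C, D} has no BCNF violation.

{A, B, C, D}; {D, E}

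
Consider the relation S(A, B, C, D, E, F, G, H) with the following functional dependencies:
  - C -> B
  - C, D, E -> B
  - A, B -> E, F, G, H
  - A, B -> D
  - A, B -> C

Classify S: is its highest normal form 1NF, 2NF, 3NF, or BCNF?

Candidate keys: {A, B}, {A, C}. Prime attributes: {A, B, C}.
C -> B breaks BCNF: {C}⁺ = {B, C}, so {C} is not a superkey.
But every attribute on its right side ({B}) is prime, and the same holds for every other non-superkey FD, so 3NF still holds.

3NF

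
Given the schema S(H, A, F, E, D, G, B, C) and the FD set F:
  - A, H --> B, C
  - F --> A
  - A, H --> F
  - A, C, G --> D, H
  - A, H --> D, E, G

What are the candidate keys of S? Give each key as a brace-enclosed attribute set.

Closure of {A, H} is {A, B, C, D, E, F, G, H}, the whole schema; {A, H} is a candidate key.
Closure of {F, H} is {A, B, C, D, E, F, G, H}, the whole schema; {F, H} is a candidate key.
Closure of {A, C, G} is {A, B, C, D, E, F, G, H}, the whole schema; {A, C, G} is a candidate key.
Closure of {C, F, G} is {A, B, C, D, E, F, G, H}, the whole schema; {C, F, G} is a candidate key.
These are minimal and exhaustive — every other superkey contains one of them.

{A, C, G}, {A, H}, {C, F, G}, {F, H}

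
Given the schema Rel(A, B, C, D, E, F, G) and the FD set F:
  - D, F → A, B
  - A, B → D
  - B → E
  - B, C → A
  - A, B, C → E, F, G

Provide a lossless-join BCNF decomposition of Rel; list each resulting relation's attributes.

Candidate keys of the original relation: {B, C}, {C, D, F}.
Within {A, B, C, D, E, F, G}: {D, F}⁺ ∩ {A, B, C, D, E, F, G} = {A, B, D, E, F}, not the whole set, so D, F → A, B, E violates BCNF; decompose into {A, B, D, E, F} and {C, D, F, G}.
Within {A, B, D, E, F}: {A, B}⁺ ∩ {A, B, D, E, F} = {A, B, D, E}, not the whole set, so A, B → D, E violates BCNF; decompose into {A, B, D, E} and {A, B, F}.
Within {A, B, D, E}: {B}⁺ ∩ {A, B, D, E} = {B, E}, not the whole set, so B → E violates BCNF; decompose into {B, E} and {A, B, D}.
{B, E} is in BCNF.
{A, B, D} is in BCNF.
{A, B, F} is in BCNF.
{C, D, F, G} is in BCNF.

{A, B, D}; {A, B, F}; {B, E}; {C, D, F, G}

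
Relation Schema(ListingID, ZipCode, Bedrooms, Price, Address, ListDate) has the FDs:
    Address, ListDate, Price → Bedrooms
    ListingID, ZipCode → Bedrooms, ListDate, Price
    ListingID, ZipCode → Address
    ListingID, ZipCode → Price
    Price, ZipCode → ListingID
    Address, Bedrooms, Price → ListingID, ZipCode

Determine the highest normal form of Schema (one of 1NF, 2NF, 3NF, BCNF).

BCNF

Candidate keys: {Address, Bedrooms, Price}, {Address, ListDate, Price}, {ListingID, ZipCode}, {Price, ZipCode}. Prime attributes: {Address, Bedrooms, ListDate, ListingID, Price, ZipCode}.
Each dependency's left side is a superkey — BCNF holds.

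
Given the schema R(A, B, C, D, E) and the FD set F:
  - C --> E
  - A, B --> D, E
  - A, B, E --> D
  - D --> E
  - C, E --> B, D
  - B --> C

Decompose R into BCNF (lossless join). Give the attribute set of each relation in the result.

{A, C}; {B, C, D}; {D, E}

Candidate keys of the original relation: {A, B}, {A, C}.
{A, B, C, D, E}: {C} determines {B, C, D, E} here but is not a superkey — split on C --> B, D, E, giving {B, C, D, E} and {A, C}.
{B, C, D, E}: {D} determines {D, E} here but is not a superkey — split on D --> E, giving {D, E} and {B, C, D}.
{D, E}: every determinant is a superkey — BCNF.
{B, C, D}: every determinant is a superkey — BCNF.
{A, C}: every determinant is a superkey — BCNF.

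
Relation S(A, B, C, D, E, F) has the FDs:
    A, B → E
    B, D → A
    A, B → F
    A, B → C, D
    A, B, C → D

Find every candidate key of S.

{A, B}, {B, D}

No FD produces {B}, so it must be in every candidate key.
Closure of {A, B} is {A, B, C, D, E, F}, the whole schema; {A, B} is a candidate key.
Closure of {B, D} is {A, B, C, D, E, F}, the whole schema; {B, D} is a candidate key.
No proper subset of any of these is a key, and no other minimal superkey exists.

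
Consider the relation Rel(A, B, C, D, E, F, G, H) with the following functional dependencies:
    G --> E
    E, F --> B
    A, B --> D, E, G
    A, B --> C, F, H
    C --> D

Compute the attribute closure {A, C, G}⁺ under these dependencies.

{A, C, D, E, G}

Start with {A, C, G}.
G --> E applies; add {E} → now {A, C, E, G}.
C --> D applies; add {D} → now {A, C, D, E, G}.
No further FD applies.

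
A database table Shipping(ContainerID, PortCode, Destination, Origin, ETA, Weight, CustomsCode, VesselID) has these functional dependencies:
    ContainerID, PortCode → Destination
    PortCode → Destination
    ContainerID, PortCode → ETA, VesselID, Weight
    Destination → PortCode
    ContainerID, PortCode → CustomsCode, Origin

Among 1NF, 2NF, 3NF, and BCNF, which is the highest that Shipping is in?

3NF

Candidate keys: {ContainerID, Destination}, {ContainerID, PortCode}. Prime attributes: {ContainerID, Destination, PortCode}.
For PortCode → Destination we have {PortCode}⁺ = {Destination, PortCode}; {PortCode} is not a superkey, so BCNF fails.
Since {Destination} ⊆ prime attributes and every other non-superkey FD also has a prime right side, the schema is in 3NF.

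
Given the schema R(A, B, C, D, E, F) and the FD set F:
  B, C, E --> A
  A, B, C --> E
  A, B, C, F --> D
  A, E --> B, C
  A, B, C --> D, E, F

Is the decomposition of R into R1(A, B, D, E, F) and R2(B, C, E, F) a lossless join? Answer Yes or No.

No

Common attributes: {B, E, F}; their closure is {B, E, F}.
R1 ⊄ {B, E, F} and R2 ⊄ {B, E, F}, so the split is lossy.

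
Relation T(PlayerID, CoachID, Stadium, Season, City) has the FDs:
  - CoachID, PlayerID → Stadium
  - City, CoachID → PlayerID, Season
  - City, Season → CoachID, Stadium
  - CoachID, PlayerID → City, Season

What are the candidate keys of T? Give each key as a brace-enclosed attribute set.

{City, CoachID}, {City, Season}, {CoachID, PlayerID}

{City, CoachID}⁺ = {City, CoachID, PlayerID, Season, Stadium} — all of the relation — so {City, CoachID} is a candidate key.
{City, Season}⁺ = {City, CoachID, PlayerID, Season, Stadium} — all of the relation — so {City, Season} is a candidate key.
{CoachID, PlayerID}⁺ = {City, CoachID, PlayerID, Season, Stadium} — all of the relation — so {CoachID, PlayerID} is a candidate key.
These are minimal and exhaustive — every other superkey contains one of them.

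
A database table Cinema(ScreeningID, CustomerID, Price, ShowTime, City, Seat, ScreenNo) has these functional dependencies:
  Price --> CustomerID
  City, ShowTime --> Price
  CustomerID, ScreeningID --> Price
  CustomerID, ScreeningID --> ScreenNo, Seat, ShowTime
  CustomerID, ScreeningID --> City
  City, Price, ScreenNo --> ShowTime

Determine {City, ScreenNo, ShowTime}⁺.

{City, CustomerID, Price, ScreenNo, ShowTime}

Start with {City, ScreenNo, ShowTime}.
City, ShowTime --> Price applies; add {Price} → now {City, Price, ScreenNo, ShowTime}.
Price --> CustomerID applies; add {CustomerID} → now {City, CustomerID, Price, ScreenNo, ShowTime}.
No further FD applies.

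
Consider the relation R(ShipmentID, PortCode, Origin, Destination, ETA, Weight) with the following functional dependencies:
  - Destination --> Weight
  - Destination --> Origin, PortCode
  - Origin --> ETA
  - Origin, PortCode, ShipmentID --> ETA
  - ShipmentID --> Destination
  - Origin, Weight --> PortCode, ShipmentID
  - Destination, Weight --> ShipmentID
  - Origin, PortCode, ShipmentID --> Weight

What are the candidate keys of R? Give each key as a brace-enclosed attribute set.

{Destination}, {Origin, Weight}, {ShipmentID}

Closure of {Destination} is {Destination, ETA, Origin, PortCode, ShipmentID, Weight}, the whole schema; {Destination} is a candidate key.
Closure of {ShipmentID} is {Destination, ETA, Origin, PortCode, ShipmentID, Weight}, the whole schema; {ShipmentID} is a candidate key.
Closure of {Origin, Weight} is {Destination, ETA, Origin, PortCode, ShipmentID, Weight}, the whole schema; {Origin, Weight} is a candidate key.
These are minimal and exhaustive — every other superkey contains one of them.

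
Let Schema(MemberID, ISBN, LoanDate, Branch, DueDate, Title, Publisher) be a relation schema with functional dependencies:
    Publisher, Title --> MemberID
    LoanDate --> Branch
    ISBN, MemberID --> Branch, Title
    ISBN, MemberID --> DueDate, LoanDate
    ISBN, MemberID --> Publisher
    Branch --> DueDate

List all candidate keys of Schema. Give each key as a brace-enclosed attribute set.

{ISBN, MemberID}, {ISBN, Publisher, Title}

{ISBN} never appears on the right of any FD, so every key must include it.
Closure of {ISBN, MemberID} is {Branch, DueDate, ISBN, LoanDate, MemberID, Publisher, Title}, the whole schema; {ISBN, MemberID} is a candidate key.
Closure of {ISBN, Publisher, Title} is {Branch, DueDate, ISBN, LoanDate, MemberID, Publisher, Title}, the whole schema; {ISBN, Publisher, Title} is a candidate key.
Any other superkey properly contains one of these, so there are no further candidate keys.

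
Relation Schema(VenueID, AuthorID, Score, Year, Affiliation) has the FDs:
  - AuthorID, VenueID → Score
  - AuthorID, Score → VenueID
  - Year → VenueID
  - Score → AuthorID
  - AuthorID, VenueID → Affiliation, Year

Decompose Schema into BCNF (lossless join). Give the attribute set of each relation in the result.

Candidate keys of the original relation: {AuthorID, VenueID}, {AuthorID, Year}, {Score}.
{Affiliation, AuthorID, Score, VenueID, Year}: {Year} determines {VenueID, Year} here but is not a superkey — split on Year → VenueID, giving {VenueID, Year} and {Affiliation, AuthorID, Score, Year}.
{VenueID, Year} has no BCNF violation.
{Affiliation, AuthorID, Score, Year} has no BCNF violation.

{Affiliation, AuthorID, Score, Year}; {VenueID, Year}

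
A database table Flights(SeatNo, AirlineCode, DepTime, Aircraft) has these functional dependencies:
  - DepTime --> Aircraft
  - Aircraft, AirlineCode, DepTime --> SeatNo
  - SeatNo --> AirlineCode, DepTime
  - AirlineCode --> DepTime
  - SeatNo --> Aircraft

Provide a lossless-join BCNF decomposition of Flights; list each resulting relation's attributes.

{Aircraft, DepTime}; {AirlineCode, DepTime, SeatNo}

Candidate keys of the original relation: {AirlineCode}, {SeatNo}.
Within {Aircraft, AirlineCode, DepTime, SeatNo}: {DepTime}⁺ ∩ {Aircraft, AirlineCode, DepTime, SeatNo} = {Aircraft, DepTime}, not the whole set, so DepTime --> Aircraft violates BCNF; decompose into {Aircraft, DepTime} and {AirlineCode, DepTime, SeatNo}.
{Aircraft, DepTime} has no BCNF violation.
{AirlineCode, DepTime, SeatNo} has no BCNF violation.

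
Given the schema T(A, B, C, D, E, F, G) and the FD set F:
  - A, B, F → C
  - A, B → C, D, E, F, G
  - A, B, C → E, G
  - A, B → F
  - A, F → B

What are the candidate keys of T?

{A} never appears on the right of any FD, so every key must include it.
{A, B}⁺ = {A, B, C, D, E, F, G} — all of the relation — so {A, B} is a candidate key.
{A, F}⁺ = {A, B, C, D, E, F, G} — all of the relation — so {A, F} is a candidate key.
These are minimal and exhaustive — every other superkey contains one of them.

{A, B}, {A, F}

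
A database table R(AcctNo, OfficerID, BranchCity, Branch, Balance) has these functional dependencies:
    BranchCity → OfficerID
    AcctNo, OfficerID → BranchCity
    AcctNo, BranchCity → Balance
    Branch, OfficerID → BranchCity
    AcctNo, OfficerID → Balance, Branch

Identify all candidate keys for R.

Attributes never on any right-hand side: {AcctNo} — every candidate key must contain it.
{AcctNo, BranchCity} is a candidate key since {AcctNo, BranchCity}⁺ = {AcctNo, Balance, Branch, BranchCity, OfficerID} covers every attribute.
{AcctNo, OfficerID} is a candidate key since {AcctNo, OfficerID}⁺ = {AcctNo, Balance, Branch, BranchCity, OfficerID} covers every attribute.
These are minimal and exhaustive — every other superkey contains one of them.

{AcctNo, BranchCity}, {AcctNo, OfficerID}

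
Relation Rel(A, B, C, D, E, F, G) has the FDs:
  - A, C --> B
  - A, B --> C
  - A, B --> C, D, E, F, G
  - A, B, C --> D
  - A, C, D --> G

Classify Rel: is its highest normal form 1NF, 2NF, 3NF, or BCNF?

BCNF

Candidate keys: {A, B}, {A, C}. Prime attributes: {A, B, C}.
The left-hand side of every FD is a superkey, so BCNF is satisfied.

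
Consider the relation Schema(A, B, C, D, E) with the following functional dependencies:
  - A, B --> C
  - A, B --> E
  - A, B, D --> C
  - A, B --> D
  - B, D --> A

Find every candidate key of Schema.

{B} never appears on the right of any FD, so every key must include it.
{A, B} is a candidate key since {A, B}⁺ = {A, B, C, D, E} covers every attribute.
{B, D} is a candidate key since {B, D}⁺ = {A, B, C, D, E} covers every attribute.
Any other superkey properly contains one of these, so there are no further candidate keys.

{A, B}, {B, D}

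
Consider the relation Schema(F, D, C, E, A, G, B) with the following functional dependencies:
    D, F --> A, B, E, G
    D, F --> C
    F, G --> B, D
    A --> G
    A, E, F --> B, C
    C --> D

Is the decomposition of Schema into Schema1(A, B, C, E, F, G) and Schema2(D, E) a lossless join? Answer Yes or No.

The shared attributes are {E} and {E}⁺ = {E}.
The closure covers neither Schema1 nor Schema2 entirely; the join is not lossless.

No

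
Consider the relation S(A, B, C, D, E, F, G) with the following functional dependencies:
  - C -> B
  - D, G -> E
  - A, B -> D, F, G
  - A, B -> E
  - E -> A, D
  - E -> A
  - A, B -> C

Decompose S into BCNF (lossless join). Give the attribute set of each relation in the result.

{A, D, E}; {B, C}; {C, D, F, G}; {E, G}

Candidate keys of the original relation: {A, B}, {A, C}, {B, D, G}, {B, E}, {C, D, G}, {C, E}.
Within {A, B, C, D, E, F, G}: {C}⁺ ∩ {A, B, C, D, E, F, G} = {B, C}, not the whole set, so C -> B violates BCNF; decompose into {B, C} and {A, C, D, E, F, G}.
{B, C}: every determinant is a superkey — BCNF.
Within {A, C, D, E, F, G}: {D, G}⁺ ∩ {A, C, D, E, F, G} = {A, D, E, G}, not the whole set, so D, G -> A, E violates BCNF; decompose into {A, D, E, G} and {C, D, F, G}.
Within {A, D, E, G}: {E}⁺ ∩ {A, D, E, G} = {A, D, E}, not the whole set, so E -> A, D violates BCNF; decompose into {A, D, E} and {E, G}.
{A, D, E}: every determinant is a superkey — BCNF.
{E, G}: every determinant is a superkey — BCNF.
{C, D, F, G}: every determinant is a superkey — BCNF.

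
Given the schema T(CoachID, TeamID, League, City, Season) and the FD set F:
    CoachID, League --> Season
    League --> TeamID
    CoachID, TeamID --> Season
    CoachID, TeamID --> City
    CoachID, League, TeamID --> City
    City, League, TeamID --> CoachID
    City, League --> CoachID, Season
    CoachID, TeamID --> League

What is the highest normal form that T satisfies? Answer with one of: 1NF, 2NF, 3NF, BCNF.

3NF

Candidate keys: {City, League}, {CoachID, League}, {CoachID, TeamID}. Prime attributes: {City, CoachID, League, TeamID}.
League --> TeamID breaks BCNF: {League}⁺ = {League, TeamID}, so {League} is not a superkey.
But every attribute on its right side ({TeamID}) is prime, and the same holds for every other non-superkey FD, so 3NF still holds.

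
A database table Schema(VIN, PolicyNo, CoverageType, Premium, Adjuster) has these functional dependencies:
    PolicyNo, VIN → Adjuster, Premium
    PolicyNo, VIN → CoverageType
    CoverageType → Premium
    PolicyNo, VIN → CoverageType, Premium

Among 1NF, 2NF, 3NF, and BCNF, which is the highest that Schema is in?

2NF

Candidate key: {PolicyNo, VIN}. Prime attributes: {PolicyNo, VIN}.
CoverageType → Premium breaks BCNF: {CoverageType}⁺ = {CoverageType, Premium}, so {CoverageType} is not a superkey.
CoverageType → Premium determines the non-prime attribute {Premium} from a non-superkey — 3NF is violated.
Checking every proper subset of each key, none determines a non-prime attribute — 2NF is satisfied.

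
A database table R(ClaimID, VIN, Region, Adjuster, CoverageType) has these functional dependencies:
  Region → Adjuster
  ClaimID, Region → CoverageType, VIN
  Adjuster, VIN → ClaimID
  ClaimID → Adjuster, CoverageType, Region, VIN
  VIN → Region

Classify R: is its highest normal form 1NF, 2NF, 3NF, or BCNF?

Candidate keys: {ClaimID}, {VIN}. Prime attributes: {ClaimID, VIN}.
Region → Adjuster breaks BCNF: {Region}⁺ = {Adjuster, Region}, so {Region} is not a superkey.
Region → Adjuster has non-prime {Adjuster} on the right and a non-superkey on the left, so 3NF fails.
With only single-attribute keys there can be no partial dependency, so 2NF holds.

2NF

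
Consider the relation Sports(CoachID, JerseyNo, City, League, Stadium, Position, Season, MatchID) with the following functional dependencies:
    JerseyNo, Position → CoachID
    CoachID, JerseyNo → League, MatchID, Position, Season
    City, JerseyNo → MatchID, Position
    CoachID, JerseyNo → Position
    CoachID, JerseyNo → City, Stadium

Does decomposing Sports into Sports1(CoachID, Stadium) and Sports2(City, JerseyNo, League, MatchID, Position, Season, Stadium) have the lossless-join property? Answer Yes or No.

The shared attributes are {Stadium} and {Stadium}⁺ = {Stadium}.
Neither Sports1 nor Sports2 is contained in that closure, so the decomposition is lossy.

No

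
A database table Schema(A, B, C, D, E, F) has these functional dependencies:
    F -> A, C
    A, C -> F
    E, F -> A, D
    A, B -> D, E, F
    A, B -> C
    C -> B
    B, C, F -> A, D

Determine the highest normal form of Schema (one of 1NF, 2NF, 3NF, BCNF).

Candidate keys: {A, B}, {A, C}, {F}. Prime attributes: {A, B, C, F}.
For C -> B we have {C}⁺ = {B, C}; {C} is not a superkey, so BCNF fails.
Since {B} ⊆ prime attributes and every other non-superkey FD also has a prime right side, the schema is in 3NF.

3NF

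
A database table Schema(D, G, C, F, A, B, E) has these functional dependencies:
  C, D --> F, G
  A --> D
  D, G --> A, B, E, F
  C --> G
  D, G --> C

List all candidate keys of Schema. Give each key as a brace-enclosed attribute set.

{A, C}, {A, G}, {C, D}, {D, G}

{A, C} is a candidate key since {A, C}⁺ = {A, B, C, D, E, F, G} covers every attribute.
{A, G} is a candidate key since {A, G}⁺ = {A, B, C, D, E, F, G} covers every attribute.
{C, D} is a candidate key since {C, D}⁺ = {A, B, C, D, E, F, G} covers every attribute.
{D, G} is a candidate key since {D, G}⁺ = {A, B, C, D, E, F, G} covers every attribute.
These are minimal and exhaustive — every other superkey contains one of them.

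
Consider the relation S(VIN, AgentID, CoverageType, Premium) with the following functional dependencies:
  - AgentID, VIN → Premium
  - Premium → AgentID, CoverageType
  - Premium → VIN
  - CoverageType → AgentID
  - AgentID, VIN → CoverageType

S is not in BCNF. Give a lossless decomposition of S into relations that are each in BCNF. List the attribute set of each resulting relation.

{AgentID, CoverageType}; {CoverageType, Premium, VIN}

Candidate keys of the original relation: {AgentID, VIN}, {CoverageType, VIN}, {Premium}.
Within {AgentID, CoverageType, Premium, VIN}: {CoverageType}⁺ ∩ {AgentID, CoverageType, Premium, VIN} = {AgentID, CoverageType}, not the whole set, so CoverageType → AgentID violates BCNF; decompose into {AgentID, CoverageType} and {CoverageType, Premium, VIN}.
{AgentID, CoverageType} has no BCNF violation.
{CoverageType, Premium, VIN} has no BCNF violation.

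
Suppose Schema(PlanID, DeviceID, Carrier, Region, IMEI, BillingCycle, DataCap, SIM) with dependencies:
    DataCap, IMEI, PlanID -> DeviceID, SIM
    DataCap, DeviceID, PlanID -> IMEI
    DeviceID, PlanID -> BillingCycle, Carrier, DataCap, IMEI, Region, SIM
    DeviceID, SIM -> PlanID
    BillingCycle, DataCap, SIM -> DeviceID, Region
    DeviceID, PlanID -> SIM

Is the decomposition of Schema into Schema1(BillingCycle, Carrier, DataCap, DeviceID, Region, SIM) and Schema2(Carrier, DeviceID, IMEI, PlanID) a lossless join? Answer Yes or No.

The shared attributes are {Carrier, DeviceID} and {Carrier, DeviceID}⁺ = {Carrier, DeviceID}.
The closure covers neither Schema1 nor Schema2 entirely; the join is not lossless.

No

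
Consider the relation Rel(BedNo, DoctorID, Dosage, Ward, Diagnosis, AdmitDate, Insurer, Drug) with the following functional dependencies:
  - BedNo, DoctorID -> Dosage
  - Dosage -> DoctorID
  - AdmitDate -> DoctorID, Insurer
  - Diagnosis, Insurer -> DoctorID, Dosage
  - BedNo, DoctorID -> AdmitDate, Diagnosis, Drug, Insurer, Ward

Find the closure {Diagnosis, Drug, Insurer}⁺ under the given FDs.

{Diagnosis, DoctorID, Dosage, Drug, Insurer}

Start with {Diagnosis, Drug, Insurer}.
Diagnosis, Insurer -> DoctorID, Dosage applies; add {DoctorID, Dosage} → now {Diagnosis, DoctorID, Dosage, Drug, Insurer}.
No further FD applies.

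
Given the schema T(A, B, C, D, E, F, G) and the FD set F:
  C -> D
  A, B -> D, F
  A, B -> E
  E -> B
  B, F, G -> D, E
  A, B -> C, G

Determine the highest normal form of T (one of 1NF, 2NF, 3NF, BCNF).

2NF

Candidate keys: {A, B}, {A, E}. Prime attributes: {A, B, E}.
For C -> D we have {C}⁺ = {C, D}; {C} is not a superkey, so BCNF fails.
Because {D} is non-prime and the left side of C -> D is not a superkey, the relation is not in 3NF.
No non-prime attribute depends on a proper subset of any candidate key, so 2NF holds.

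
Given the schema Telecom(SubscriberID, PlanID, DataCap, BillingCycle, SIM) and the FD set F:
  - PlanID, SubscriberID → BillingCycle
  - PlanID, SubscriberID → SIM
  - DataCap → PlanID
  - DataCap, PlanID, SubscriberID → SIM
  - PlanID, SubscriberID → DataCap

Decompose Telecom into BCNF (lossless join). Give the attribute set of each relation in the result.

Candidate keys of the original relation: {DataCap, SubscriberID}, {PlanID, SubscriberID}.
Within {BillingCycle, DataCap, PlanID, SIM, SubscriberID}: {DataCap}⁺ ∩ {BillingCycle, DataCap, PlanID, SIM, SubscriberID} = {DataCap, PlanID}, not the whole set, so DataCap → PlanID violates BCNF; decompose into {DataCap, PlanID} and {BillingCycle, DataCap, SIM, SubscriberID}.
{DataCap, PlanID} is in BCNF.
{BillingCycle, DataCap, SIM, SubscriberID} is in BCNF.

{BillingCycle, DataCap, SIM, SubscriberID}; {DataCap, PlanID}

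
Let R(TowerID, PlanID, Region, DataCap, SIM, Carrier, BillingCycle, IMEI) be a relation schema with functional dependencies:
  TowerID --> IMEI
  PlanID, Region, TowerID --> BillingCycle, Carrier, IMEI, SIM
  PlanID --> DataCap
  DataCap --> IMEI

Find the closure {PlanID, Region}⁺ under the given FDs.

{DataCap, IMEI, PlanID, Region}

Start with {PlanID, Region}.
PlanID --> DataCap applies; add {DataCap} → now {DataCap, PlanID, Region}.
DataCap --> IMEI applies; add {IMEI} → now {DataCap, IMEI, PlanID, Region}.
No further FD applies.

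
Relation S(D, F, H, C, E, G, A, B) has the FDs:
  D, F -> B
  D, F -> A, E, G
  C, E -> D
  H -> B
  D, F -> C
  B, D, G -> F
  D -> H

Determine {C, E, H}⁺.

{B, C, D, E, H}

Start with {C, E, H}.
C, E -> D applies; add {D} → now {C, D, E, H}.
H -> B applies; add {B} → now {B, C, D, E, H}.
No further FD applies.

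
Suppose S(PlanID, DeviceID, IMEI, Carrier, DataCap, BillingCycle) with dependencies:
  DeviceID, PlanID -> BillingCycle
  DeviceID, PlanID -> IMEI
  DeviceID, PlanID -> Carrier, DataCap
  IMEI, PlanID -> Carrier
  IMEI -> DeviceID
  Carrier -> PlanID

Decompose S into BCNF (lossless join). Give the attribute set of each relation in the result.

{BillingCycle, Carrier, DataCap, IMEI}; {Carrier, PlanID}; {DeviceID, IMEI}

Candidate keys of the original relation: {Carrier, DeviceID}, {Carrier, IMEI}, {DeviceID, PlanID}, {IMEI, PlanID}.
Within {BillingCycle, Carrier, DataCap, DeviceID, IMEI, PlanID}: {IMEI}⁺ ∩ {BillingCycle, Carrier, DataCap, DeviceID, IMEI, PlanID} = {DeviceID, IMEI}, not the whole set, so IMEI -> DeviceID violates BCNF; decompose into {DeviceID, IMEI} and {BillingCycle, Carrier, DataCap, IMEI, PlanID}.
{DeviceID, IMEI} has no BCNF violation.
Within {BillingCycle, Carrier, DataCap, IMEI, PlanID}: {Carrier}⁺ ∩ {BillingCycle, Carrier, DataCap, IMEI, PlanID} = {Carrier, PlanID}, not the whole set, so Carrier -> PlanID violates BCNF; decompose into {Carrier, PlanID} and {BillingCycle, Carrier, DataCap, IMEI}.
{Carrier, PlanID} has no BCNF violation.
{BillingCycle, Carrier, DataCap, IMEI} has no BCNF violation.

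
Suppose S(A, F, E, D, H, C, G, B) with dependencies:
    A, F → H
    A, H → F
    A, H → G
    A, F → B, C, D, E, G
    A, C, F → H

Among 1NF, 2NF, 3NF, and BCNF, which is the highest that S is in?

BCNF

Candidate keys: {A, F}, {A, H}. Prime attributes: {A, F, H}.
Each dependency's left side is a superkey — BCNF holds.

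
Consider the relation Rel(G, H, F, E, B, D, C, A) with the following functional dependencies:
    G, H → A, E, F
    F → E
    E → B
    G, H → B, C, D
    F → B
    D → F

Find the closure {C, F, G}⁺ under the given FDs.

{B, C, E, F, G}

Start with {C, F, G}.
F → E applies; add {E} → now {C, E, F, G}.
E → B applies; add {B} → now {B, C, E, F, G}.
No further FD applies.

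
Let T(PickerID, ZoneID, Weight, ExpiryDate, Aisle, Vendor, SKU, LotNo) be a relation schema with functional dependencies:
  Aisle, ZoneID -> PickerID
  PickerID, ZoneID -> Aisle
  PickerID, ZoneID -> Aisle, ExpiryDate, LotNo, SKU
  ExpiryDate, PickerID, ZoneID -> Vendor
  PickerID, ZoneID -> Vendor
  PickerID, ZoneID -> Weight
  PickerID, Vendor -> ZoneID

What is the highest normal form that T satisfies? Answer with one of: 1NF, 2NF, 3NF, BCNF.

BCNF

Candidate keys: {Aisle, ZoneID}, {PickerID, Vendor}, {PickerID, ZoneID}. Prime attributes: {Aisle, PickerID, Vendor, ZoneID}.
The left-hand side of every FD is a superkey, so BCNF is satisfied.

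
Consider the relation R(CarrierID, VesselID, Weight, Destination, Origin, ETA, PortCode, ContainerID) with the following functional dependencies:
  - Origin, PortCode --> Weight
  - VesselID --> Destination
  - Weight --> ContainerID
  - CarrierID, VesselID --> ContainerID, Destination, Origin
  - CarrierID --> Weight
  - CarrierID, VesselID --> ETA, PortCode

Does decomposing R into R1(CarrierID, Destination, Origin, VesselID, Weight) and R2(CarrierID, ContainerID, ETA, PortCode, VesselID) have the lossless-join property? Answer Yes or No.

Yes

R1 ∩ R2 = {CarrierID, VesselID}; its closure under F is {CarrierID, ContainerID, Destination, ETA, Origin, PortCode, VesselID, Weight}.
Since R1 ⊆ {CarrierID, ContainerID, Destination, ETA, Origin, PortCode, VesselID, Weight}, the intersection is a superkey of R1; the decomposition is lossless.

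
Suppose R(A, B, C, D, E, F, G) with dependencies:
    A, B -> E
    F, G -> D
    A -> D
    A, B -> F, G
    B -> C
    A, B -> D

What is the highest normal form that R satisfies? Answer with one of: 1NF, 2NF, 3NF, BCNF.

1NF

Candidate key: {A, B}. Prime attributes: {A, B}.
F, G -> D: {F, G}⁺ = {D, F, G}, which is not all of the attributes, so the left side is not a superkey — BCNF is violated.
Because {D} is non-prime and the left side of F, G -> D is not a superkey, the relation is not in 3NF.
{A} is a proper subset of the key {A, B}, and {A}⁺ contains the non-prime attribute {D} — a partial dependency, so 2NF is violated.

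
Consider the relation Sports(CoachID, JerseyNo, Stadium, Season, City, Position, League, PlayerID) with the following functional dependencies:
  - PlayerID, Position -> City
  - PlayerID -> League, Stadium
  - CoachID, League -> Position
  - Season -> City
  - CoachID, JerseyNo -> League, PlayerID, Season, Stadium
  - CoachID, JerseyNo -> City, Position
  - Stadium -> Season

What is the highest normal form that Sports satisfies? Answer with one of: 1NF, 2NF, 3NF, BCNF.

2NF

Candidate key: {CoachID, JerseyNo}. Prime attributes: {CoachID, JerseyNo}.
PlayerID, Position -> City breaks BCNF: {PlayerID, Position}⁺ = {City, League, PlayerID, Position, Season, Stadium}, so {PlayerID, Position} is not a superkey.
PlayerID, Position -> City has non-prime {City} on the right and a non-superkey on the left, so 3NF fails.
No proper subset of a key has a non-prime attribute in its closure, so there is no partial dependency; 2NF holds.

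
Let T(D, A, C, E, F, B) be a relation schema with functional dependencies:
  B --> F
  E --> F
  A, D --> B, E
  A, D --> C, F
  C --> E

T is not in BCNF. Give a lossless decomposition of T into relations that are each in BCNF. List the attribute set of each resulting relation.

{A, B, C, D}; {B, F}; {C, E}

Candidate key of the original relation: {A, D}.
In {A, B, C, D, E, F}, {B} is not a superkey ({B}⁺ restricted to this set is {B, F}), so split on B --> F into {B, F} and {A, B, C, D, E}.
{B, F} has no BCNF violation.
In {A, B, C, D, E}, {C} is not a superkey ({C}⁺ restricted to this set is {C, E}), so split on C --> E into {C, E} and {A, B, C, D}.
{C, E} has no BCNF violation.
{A, B, C, D} has no BCNF violation.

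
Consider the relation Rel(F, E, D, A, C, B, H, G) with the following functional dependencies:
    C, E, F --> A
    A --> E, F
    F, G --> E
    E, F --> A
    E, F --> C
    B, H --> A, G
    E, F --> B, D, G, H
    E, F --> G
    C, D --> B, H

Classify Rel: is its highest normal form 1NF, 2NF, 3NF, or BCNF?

BCNF

Candidate keys: {A}, {B, H}, {C, D}, {E, F}, {F, G}. Prime attributes: {A, B, C, D, E, F, G, H}.
The left-hand side of every FD is a superkey, so BCNF is satisfied.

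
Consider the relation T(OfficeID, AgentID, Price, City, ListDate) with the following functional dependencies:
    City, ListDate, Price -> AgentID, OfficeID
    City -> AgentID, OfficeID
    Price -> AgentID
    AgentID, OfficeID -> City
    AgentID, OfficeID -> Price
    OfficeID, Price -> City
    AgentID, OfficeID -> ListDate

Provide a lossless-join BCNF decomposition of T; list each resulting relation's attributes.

Candidate keys of the original relation: {AgentID, OfficeID}, {City}, {OfficeID, Price}.
{AgentID, City, ListDate, OfficeID, Price}: {Price} determines {AgentID, Price} here but is not a superkey — split on Price -> AgentID, giving {AgentID, Price} and {City, ListDate, OfficeID, Price}.
{AgentID, Price} has no BCNF violation.
{City, ListDate, OfficeID, Price} has no BCNF violation.

{AgentID, Price}; {City, ListDate, OfficeID, Price}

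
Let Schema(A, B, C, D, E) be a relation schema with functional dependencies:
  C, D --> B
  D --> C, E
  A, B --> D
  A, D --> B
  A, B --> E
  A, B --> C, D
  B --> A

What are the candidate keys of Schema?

{B} is a candidate key since {B}⁺ = {A, B, C, D, E} covers every attribute.
{D} is a candidate key since {D}⁺ = {A, B, C, D, E} covers every attribute.
No proper subset of any of these is a key, and no other minimal superkey exists.

{B}, {D}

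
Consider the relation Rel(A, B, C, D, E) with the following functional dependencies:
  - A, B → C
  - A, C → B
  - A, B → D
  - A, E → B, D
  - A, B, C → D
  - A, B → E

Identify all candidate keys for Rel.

No FD produces {A}, so it must be in every candidate key.
{A, B} is a candidate key since {A, B}⁺ = {A, B, C, D, E} covers every attribute.
{A, C} is a candidate key since {A, C}⁺ = {A, B, C, D, E} covers every attribute.
{A, E} is a candidate key since {A, E}⁺ = {A, B, C, D, E} covers every attribute.
No proper subset of any of these is a key, and no other minimal superkey exists.

{A, B}, {A, C}, {A, E}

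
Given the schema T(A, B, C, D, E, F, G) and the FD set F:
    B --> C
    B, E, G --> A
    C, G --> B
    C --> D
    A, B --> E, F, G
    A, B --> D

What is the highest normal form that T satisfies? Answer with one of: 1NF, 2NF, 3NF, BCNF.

1NF

Candidate keys: {A, B}, {A, C, G}, {B, E, G}, {C, E, G}. Prime attributes: {A, B, C, E, G}.
For B --> C we have {B}⁺ = {B, C, D}; {B} is not a superkey, so BCNF fails.
Because {D} is non-prime and the left side of C --> D is not a superkey, the relation is not in 3NF.
Since {B} ⊂ {A, B} and {B}⁺ ⊇ {D} with {D} non-prime, there is a partial dependency; 2NF fails.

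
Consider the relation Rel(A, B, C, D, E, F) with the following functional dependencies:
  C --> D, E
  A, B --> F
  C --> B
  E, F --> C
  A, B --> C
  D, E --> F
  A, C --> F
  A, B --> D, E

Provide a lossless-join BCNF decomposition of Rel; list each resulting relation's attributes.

Candidate keys of the original relation: {A, B}, {A, C}, {A, D, E}, {A, E, F}.
Within {A, B, C, D, E, F}: {C}⁺ ∩ {A, B, C, D, E, F} = {B, C, D, E, F}, not the whole set, so C --> B, D, E, F violates BCNF; decompose into {B, C, D, E, F} and {A, C}.
{B, C, D, E, F} is in BCNF.
{A, C} is in BCNF.

{A, C}; {B, C, D, E, F}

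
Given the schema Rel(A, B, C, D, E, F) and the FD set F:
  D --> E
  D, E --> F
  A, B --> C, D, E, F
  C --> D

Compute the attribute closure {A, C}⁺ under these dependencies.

Start with {A, C}.
C --> D applies; add {D} → now {A, C, D}.
D --> E applies; add {E} → now {A, C, D, E}.
D, E --> F applies; add {F} → now {A, C, D, E, F}.
No further FD applies.

{A, C, D, E, F}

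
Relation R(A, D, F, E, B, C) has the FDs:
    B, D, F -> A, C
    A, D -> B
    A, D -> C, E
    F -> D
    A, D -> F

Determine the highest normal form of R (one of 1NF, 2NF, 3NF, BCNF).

Candidate keys: {A, D}, {A, F}, {B, F}. Prime attributes: {A, B, D, F}.
F -> D: {F}⁺ = {D, F}, which is not all of the attributes, so the left side is not a superkey — BCNF is violated.
Its right-hand attributes {D} are all prime, as are those of every other non-superkey FD — the relation is in 3NF.

3NF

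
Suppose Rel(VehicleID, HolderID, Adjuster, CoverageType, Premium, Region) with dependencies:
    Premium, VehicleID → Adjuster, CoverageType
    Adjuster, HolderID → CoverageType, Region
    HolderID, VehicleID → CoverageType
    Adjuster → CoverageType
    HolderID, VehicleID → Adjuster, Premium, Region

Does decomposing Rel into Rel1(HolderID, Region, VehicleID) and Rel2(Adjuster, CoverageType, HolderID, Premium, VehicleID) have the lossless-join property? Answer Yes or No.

Yes

The shared attributes are {HolderID, VehicleID} and {HolderID, VehicleID}⁺ = {Adjuster, CoverageType, HolderID, Premium, Region, VehicleID}.
Since Rel1 ⊆ {Adjuster, CoverageType, HolderID, Premium, Region, VehicleID}, the intersection is a superkey of Rel1; the decomposition is lossless.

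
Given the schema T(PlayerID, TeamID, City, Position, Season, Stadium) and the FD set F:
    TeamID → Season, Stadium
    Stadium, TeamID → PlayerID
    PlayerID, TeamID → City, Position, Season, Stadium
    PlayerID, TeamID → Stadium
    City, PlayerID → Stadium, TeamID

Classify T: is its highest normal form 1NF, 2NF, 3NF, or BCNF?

BCNF

Candidate keys: {City, PlayerID}, {TeamID}. Prime attributes: {City, PlayerID, TeamID}.
The left-hand side of every FD is a superkey, so BCNF is satisfied.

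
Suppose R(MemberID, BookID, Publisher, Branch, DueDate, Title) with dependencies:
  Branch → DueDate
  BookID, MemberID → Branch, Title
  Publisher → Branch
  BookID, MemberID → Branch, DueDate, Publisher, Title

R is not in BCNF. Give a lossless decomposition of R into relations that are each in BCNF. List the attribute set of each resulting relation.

{BookID, MemberID, Publisher, Title}; {Branch, DueDate}; {Branch, Publisher}

Candidate key of the original relation: {BookID, MemberID}.
In {BookID, Branch, DueDate, MemberID, Publisher, Title}, {Branch} is not a superkey ({Branch}⁺ restricted to this set is {Branch, DueDate}), so split on Branch → DueDate into {Branch, DueDate} and {BookID, Branch, MemberID, Publisher, Title}.
{Branch, DueDate}: every determinant is a superkey — BCNF.
In {BookID, Branch, MemberID, Publisher, Title}, {Publisher} is not a superkey ({Publisher}⁺ restricted to this set is {Branch, Publisher}), so split on Publisher → Branch into {Branch, Publisher} and {BookID, MemberID, Publisher, Title}.
{Branch, Publisher}: every determinant is a superkey — BCNF.
{BookID, MemberID, Publisher, Title}: every determinant is a superkey — BCNF.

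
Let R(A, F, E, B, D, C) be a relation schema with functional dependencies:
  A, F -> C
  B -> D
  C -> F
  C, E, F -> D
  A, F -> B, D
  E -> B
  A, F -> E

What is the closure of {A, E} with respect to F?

{A, B, D, E}

Start with {A, E}.
E -> B applies; add {B} → now {A, B, E}.
B -> D applies; add {D} → now {A, B, D, E}.
No further FD applies.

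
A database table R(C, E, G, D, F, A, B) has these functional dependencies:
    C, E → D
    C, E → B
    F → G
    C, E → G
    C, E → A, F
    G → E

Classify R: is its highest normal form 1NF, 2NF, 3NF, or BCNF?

Candidate keys: {C, E}, {C, F}, {C, G}. Prime attributes: {C, E, F, G}.
F → G breaks BCNF: {F}⁺ = {E, F, G}, so {F} is not a superkey.
Since {G} ⊆ prime attributes and every other non-superkey FD also has a prime right side, the schema is in 3NF.

3NF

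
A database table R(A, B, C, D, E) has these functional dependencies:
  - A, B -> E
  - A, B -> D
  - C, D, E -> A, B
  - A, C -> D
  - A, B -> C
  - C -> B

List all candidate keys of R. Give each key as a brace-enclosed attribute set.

{A, B}⁺ = {A, B, C, D, E} — all of the relation — so {A, B} is a candidate key.
{A, C}⁺ = {A, B, C, D, E} — all of the relation — so {A, C} is a candidate key.
{C, D, E}⁺ = {A, B, C, D, E} — all of the relation — so {C, D, E} is a candidate key.
No proper subset of any of these is a key, and no other minimal superkey exists.

{A, B}, {A, C}, {C, D, E}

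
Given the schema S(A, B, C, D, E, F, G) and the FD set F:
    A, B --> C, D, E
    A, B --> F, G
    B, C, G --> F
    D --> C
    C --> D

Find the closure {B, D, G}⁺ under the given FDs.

{B, C, D, F, G}

Start with {B, D, G}.
D --> C applies; add {C} → now {B, C, D, G}.
B, C, G --> F applies; add {F} → now {B, C, D, F, G}.
No further FD applies.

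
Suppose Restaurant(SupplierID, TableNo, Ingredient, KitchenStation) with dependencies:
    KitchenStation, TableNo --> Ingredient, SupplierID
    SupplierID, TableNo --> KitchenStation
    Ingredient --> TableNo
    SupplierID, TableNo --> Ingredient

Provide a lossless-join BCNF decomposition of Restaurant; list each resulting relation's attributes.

Candidate keys of the original relation: {Ingredient, KitchenStation}, {Ingredient, SupplierID}, {KitchenStation, TableNo}, {SupplierID, TableNo}.
{Ingredient, KitchenStation, SupplierID, TableNo}: {Ingredient} determines {Ingredient, TableNo} here but is not a superkey — split on Ingredient --> TableNo, giving {Ingredient, TableNo} and {Ingredient, KitchenStation, SupplierID}.
{Ingredient, TableNo}: every determinant is a superkey — BCNF.
{Ingredient, KitchenStation, SupplierID}: every determinant is a superkey — BCNF.

{Ingredient, KitchenStation, SupplierID}; {Ingredient, TableNo}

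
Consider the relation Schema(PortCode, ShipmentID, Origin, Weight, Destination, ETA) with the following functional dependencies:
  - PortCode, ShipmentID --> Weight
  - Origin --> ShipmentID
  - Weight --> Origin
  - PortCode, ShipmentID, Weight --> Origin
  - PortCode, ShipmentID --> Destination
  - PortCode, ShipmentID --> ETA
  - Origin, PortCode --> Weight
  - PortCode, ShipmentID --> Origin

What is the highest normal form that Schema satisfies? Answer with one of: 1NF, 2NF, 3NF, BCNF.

Candidate keys: {Origin, PortCode}, {PortCode, ShipmentID}, {PortCode, Weight}. Prime attributes: {Origin, PortCode, ShipmentID, Weight}.
Origin --> ShipmentID: {Origin}⁺ = {Origin, ShipmentID}, which is not all of the attributes, so the left side is not a superkey — BCNF is violated.
Its right-hand attributes {ShipmentID} are all prime, as are those of every other non-superkey FD — the relation is in 3NF.

3NF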